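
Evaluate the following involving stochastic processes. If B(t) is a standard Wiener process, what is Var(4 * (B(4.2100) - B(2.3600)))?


Var(alpha*(B(t)-B(s))) = alpha^2 * (t-s)
= 4^2 * (4.2100 - 2.3600)
= 16 * 1.8500
= 29.6000

29.6000


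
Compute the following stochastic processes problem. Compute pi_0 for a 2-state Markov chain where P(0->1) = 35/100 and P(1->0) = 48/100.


Stationary distribution: pi_0 = p10/(p01+p10), pi_1 = p01/(p01+p10)
p01 = 0.3500, p10 = 0.4800
pi_0 = 0.5783

0.5783


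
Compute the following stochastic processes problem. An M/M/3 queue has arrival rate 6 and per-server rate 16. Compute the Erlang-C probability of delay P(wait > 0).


a = lambda/mu = 0.3750
rho = a/c = 0.1250
Erlang-C formula applied:
C(c,a) = 0.0069

0.0069


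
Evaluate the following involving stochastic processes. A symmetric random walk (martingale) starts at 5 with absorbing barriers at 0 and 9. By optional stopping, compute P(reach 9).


By optional stopping theorem: E(M at tau) = M(0) = 5
P(hit 9)*9 + P(hit 0)*0 = 5
P(hit 9) = (5 - 0)/(9 - 0) = 5/9 = 0.5556

0.5556


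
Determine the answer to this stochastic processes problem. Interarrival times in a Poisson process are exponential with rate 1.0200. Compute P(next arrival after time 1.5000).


P(X > t) = exp(-lambda * t)
= exp(-1.0200 * 1.5000)
= exp(-1.5300) = 0.2165

0.2165


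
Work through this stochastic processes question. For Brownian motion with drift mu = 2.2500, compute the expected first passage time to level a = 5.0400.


Expected first passage time = a/mu
= 5.0400/2.2500
= 2.2400

2.2400


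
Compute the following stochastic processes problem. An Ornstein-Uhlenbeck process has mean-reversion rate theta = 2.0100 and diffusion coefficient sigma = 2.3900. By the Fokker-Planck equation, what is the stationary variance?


Stationary variance = sigma^2 / (2*theta)
= 2.3900^2 / (2*2.0100)
= 5.7121 / 4.0200
= 1.4209

1.4209


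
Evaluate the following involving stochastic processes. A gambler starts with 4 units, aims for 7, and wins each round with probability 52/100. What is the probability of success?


Gambler's ruin formula:
r = q/p = 0.4800/0.5200 = 0.9231
P(win) = (1 - r^i)/(1 - r^N)
= (1 - 0.9231^4)/(1 - 0.9231^7)
= 0.6387

0.6387


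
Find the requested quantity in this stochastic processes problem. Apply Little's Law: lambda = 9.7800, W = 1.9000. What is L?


Little's Law: L = lambda * W
= 9.7800 * 1.9000
= 18.5820

18.5820


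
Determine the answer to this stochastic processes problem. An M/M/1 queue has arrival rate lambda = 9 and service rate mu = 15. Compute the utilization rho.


rho = lambda/mu
= 9/15
= 0.6000

0.6000


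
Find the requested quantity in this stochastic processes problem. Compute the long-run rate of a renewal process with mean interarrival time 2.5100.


Long-run renewal rate = 1/E(X)
= 1/2.5100
= 0.3984

0.3984


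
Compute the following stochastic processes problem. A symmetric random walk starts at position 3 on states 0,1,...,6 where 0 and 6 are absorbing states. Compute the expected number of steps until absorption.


For symmetric RW on 0,...,N with absorbing barriers, E(i) = i*(N-i)
E(3) = 3 * 3 = 9

9


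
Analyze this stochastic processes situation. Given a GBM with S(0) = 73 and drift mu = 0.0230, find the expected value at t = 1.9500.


E[S(t)] = S(0) * exp(mu * t)
= 73 * exp(0.0230 * 1.9500)
= 73 * 1.0459
= 76.3486

76.3486


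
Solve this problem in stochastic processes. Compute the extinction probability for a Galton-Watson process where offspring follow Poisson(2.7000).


Since mu = 2.7000 > 1, extinction prob q < 1.
Solve s = exp(mu*(s-1)) iteratively.
q = 0.0844

0.0844


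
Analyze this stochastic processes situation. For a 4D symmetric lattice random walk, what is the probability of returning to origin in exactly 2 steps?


P(return in 2 steps) = P(reverse first step) = 1/(2d)
= 1/8
= 0.1250

0.1250


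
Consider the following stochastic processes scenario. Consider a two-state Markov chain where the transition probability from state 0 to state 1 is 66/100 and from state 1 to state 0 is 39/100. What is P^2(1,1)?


Computing P^2 by matrix multiplication.
P = [[0.3400, 0.6600], [0.3900, 0.6100]]
After raising P to the power 2:
P^2(1,1) = 0.6295

0.6295


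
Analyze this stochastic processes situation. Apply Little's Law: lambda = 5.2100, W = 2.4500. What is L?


Little's Law: L = lambda * W
= 5.2100 * 2.4500
= 12.7645

12.7645


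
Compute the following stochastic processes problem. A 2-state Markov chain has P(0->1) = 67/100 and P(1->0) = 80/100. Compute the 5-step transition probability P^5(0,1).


Computing P^5 by matrix multiplication.
P = [[0.3300, 0.6700], [0.8000, 0.2000]]
After raising P to the power 5:
P^5(0,1) = 0.4662

0.4662


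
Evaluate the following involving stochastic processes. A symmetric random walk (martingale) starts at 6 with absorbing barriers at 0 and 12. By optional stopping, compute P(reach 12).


By optional stopping theorem: E(M at tau) = M(0) = 6
P(hit 12)*12 + P(hit 0)*0 = 6
P(hit 12) = (6 - 0)/(12 - 0) = 1/2 = 0.5000

0.5000


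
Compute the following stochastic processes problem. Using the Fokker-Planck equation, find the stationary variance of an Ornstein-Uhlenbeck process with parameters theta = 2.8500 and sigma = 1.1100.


Stationary variance = sigma^2 / (2*theta)
= 1.1100^2 / (2*2.8500)
= 1.2321 / 5.7000
= 0.2162

0.2162


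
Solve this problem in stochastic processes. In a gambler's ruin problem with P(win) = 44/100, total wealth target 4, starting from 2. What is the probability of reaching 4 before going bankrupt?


Gambler's ruin formula:
r = q/p = 0.5600/0.4400 = 1.2727
P(win) = (1 - r^i)/(1 - r^N)
= (1 - 1.2727^2)/(1 - 1.2727^4)
= 0.3817

0.3817


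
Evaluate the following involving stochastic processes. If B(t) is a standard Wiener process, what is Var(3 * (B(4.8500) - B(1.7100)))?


Var(alpha*(B(t)-B(s))) = alpha^2 * (t-s)
= 3^2 * (4.8500 - 1.7100)
= 9 * 3.1400
= 28.2600

28.2600


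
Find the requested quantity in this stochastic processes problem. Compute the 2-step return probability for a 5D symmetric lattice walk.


P(return in 2 steps) = P(reverse first step) = 1/(2d)
= 1/10
= 0.1000

0.1000


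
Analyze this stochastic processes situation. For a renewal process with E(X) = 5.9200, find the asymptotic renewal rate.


Long-run renewal rate = 1/E(X)
= 1/5.9200
= 0.1689

0.1689


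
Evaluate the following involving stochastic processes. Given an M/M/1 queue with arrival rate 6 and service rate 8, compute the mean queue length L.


rho = 6/8 = 0.7500
L = rho/(1-rho)
= 0.7500/0.2500
= 3.0000

3.0000


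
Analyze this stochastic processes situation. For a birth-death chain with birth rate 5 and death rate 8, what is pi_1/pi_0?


For birth-death process, pi_n/pi_0 = (lambda/mu)^n
= (5/8)^1
= 0.6250

0.6250


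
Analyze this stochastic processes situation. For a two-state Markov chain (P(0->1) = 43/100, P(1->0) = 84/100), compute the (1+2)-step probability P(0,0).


P^3 = P^1 * P^2
Computing via matrix multiplication of the transition matrix.
Entry (0,0) of P^3 = 0.6548

0.6548


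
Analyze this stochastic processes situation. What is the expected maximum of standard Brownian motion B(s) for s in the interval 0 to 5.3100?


E(max B(s)) = sqrt(2t/pi)
= sqrt(2*5.3100/pi)
= sqrt(3.3805)
= 1.8386

1.8386


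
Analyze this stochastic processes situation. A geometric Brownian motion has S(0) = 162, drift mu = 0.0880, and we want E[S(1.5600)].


E[S(t)] = S(0) * exp(mu * t)
= 162 * exp(0.0880 * 1.5600)
= 162 * 1.1471
= 185.8382

185.8382


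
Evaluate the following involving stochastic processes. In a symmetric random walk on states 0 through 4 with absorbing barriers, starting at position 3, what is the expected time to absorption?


For symmetric RW on 0,...,N with absorbing barriers, E(i) = i*(N-i)
E(3) = 3 * 1 = 3

3


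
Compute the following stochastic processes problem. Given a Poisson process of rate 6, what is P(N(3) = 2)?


P(N(t)=k) = (lambda*t)^k * exp(-lambda*t) / k!
lambda*t = 18
= 18^2 * exp(-18) / 2!
= 324 * 1.5230e-08 / 2
= 2.4673e-06

2.4673e-06


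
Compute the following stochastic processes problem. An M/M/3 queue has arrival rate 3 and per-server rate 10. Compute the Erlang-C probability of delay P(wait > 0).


a = lambda/mu = 0.3000
rho = a/c = 0.1000
Erlang-C formula applied:
C(c,a) = 0.0037

0.0037


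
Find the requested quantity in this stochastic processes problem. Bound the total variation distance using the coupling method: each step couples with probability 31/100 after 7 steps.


TV distance bound <= (1-delta)^n
= (1 - 0.3100)^7
= 0.6900^7
= 0.0745

0.0745


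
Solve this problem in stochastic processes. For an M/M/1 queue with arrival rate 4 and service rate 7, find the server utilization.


rho = lambda/mu
= 4/7
= 0.5714

0.5714


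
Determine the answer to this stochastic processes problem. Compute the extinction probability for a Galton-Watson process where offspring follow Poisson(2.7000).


Since mu = 2.7000 > 1, extinction prob q < 1.
Solve s = exp(mu*(s-1)) iteratively.
q = 0.0844

0.0844


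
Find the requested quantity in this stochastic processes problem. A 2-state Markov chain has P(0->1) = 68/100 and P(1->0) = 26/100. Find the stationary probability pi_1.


Stationary distribution: pi_0 = p10/(p01+p10), pi_1 = p01/(p01+p10)
p01 = 0.6800, p10 = 0.2600
pi_1 = 0.7234

0.7234


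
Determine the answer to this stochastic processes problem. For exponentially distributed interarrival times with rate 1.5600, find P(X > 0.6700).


P(X > t) = exp(-lambda * t)
= exp(-1.5600 * 0.6700)
= exp(-1.0452) = 0.3516

0.3516


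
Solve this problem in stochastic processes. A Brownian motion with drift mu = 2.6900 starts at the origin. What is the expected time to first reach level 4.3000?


Expected first passage time = a/mu
= 4.3000/2.6900
= 1.5985

1.5985


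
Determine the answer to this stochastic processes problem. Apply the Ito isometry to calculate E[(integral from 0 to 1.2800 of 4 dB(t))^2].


By Ito isometry: E[(int f dB)^2] = int f^2 dt
= 4^2 * 1.2800
= 16 * 1.2800 = 20.4800

20.4800


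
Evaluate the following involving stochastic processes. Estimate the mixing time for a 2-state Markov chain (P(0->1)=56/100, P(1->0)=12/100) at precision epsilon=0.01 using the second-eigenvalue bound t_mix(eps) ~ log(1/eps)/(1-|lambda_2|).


lambda_2 = |1 - p01 - p10| = |1 - 0.5600 - 0.1200| = 0.3200
t_mix ~ log(1/eps)/(1 - |lambda_2|)
= log(100)/(1 - 0.3200) = 4.6052/0.6800
= 6.7723

6.7723


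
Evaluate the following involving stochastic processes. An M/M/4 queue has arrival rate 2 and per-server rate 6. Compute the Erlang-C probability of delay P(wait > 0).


a = lambda/mu = 0.3333
rho = a/c = 0.0833
Erlang-C formula applied:
C(c,a) = 4.0209e-04

4.0209e-04


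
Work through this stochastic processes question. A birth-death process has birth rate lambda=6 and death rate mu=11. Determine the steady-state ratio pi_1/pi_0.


For birth-death process, pi_n/pi_0 = (lambda/mu)^n
= (6/11)^1
= 0.5455

0.5455


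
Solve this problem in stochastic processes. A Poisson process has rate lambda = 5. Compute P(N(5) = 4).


P(N(t)=k) = (lambda*t)^k * exp(-lambda*t) / k!
lambda*t = 25
= 25^4 * exp(-25) / 4!
= 390625 * 1.3888e-11 / 24
= 2.2604e-07

2.2604e-07


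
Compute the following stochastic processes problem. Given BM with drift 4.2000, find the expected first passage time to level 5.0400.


Expected first passage time = a/mu
= 5.0400/4.2000
= 1.2000

1.2000


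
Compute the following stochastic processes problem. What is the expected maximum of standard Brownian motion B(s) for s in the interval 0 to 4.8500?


E(max B(s)) = sqrt(2t/pi)
= sqrt(2*4.8500/pi)
= sqrt(3.0876)
= 1.7572

1.7572


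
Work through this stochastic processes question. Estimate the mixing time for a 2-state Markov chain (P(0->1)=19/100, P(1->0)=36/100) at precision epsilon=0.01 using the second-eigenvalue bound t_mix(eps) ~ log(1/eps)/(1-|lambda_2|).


lambda_2 = |1 - p01 - p10| = |1 - 0.1900 - 0.3600| = 0.4500
t_mix ~ log(1/eps)/(1 - |lambda_2|)
= log(100)/(1 - 0.4500) = 4.6052/0.5500
= 8.3730

8.3730


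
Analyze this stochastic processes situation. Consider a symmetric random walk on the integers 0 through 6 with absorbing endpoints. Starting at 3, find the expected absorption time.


For symmetric RW on 0,...,N with absorbing barriers, E(i) = i*(N-i)
E(3) = 3 * 3 = 9

9


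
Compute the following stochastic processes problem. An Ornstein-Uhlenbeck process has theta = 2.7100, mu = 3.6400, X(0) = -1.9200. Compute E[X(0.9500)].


E[X(t)] = mu + (X(0) - mu)*exp(-theta*t)
= 3.6400 + (-1.9200 - 3.6400)*exp(-2.7100*0.9500)
= 3.6400 + -5.5600 * 0.0762
= 3.2164

3.2164


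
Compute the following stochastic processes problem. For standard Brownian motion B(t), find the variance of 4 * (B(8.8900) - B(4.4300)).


Var(alpha*(B(t)-B(s))) = alpha^2 * (t-s)
= 4^2 * (8.8900 - 4.4300)
= 16 * 4.4600
= 71.3600

71.3600


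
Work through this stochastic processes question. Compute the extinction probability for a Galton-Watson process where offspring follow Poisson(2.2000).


Since mu = 2.2000 > 1, extinction prob q < 1.
Solve s = exp(mu*(s-1)) iteratively.
q = 0.1563

0.1563


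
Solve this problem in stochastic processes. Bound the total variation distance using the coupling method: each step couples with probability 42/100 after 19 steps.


TV distance bound <= (1-delta)^n
= (1 - 0.4200)^19
= 0.5800^19
= 3.1999e-05

3.1999e-05


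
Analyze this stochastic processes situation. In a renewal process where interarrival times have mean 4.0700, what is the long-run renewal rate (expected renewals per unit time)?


Long-run renewal rate = 1/E(X)
= 1/4.0700
= 0.2457

0.2457


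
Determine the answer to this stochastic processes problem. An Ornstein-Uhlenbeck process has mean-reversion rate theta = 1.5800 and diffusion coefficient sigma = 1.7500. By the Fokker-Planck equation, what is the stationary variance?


Stationary variance = sigma^2 / (2*theta)
= 1.7500^2 / (2*1.5800)
= 3.0625 / 3.1600
= 0.9691

0.9691


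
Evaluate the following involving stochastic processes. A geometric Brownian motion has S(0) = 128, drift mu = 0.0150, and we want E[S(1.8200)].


E[S(t)] = S(0) * exp(mu * t)
= 128 * exp(0.0150 * 1.8200)
= 128 * 1.0277
= 131.5425

131.5425


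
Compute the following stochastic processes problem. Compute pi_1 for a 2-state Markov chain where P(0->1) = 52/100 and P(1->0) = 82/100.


Stationary distribution: pi_0 = p10/(p01+p10), pi_1 = p01/(p01+p10)
p01 = 0.5200, p10 = 0.8200
pi_1 = 0.3881

0.3881


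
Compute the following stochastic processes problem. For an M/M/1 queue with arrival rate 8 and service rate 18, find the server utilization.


rho = lambda/mu
= 8/18
= 0.4444

0.4444


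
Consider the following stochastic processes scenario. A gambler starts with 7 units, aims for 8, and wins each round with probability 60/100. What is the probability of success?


Gambler's ruin formula:
r = q/p = 0.4000/0.6000 = 0.6667
P(win) = (1 - r^i)/(1 - r^N)
= (1 - 0.6667^7)/(1 - 0.6667^8)
= 0.9797

0.9797


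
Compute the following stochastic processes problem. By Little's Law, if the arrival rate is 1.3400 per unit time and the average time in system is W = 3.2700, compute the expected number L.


Little's Law: L = lambda * W
= 1.3400 * 3.2700
= 4.3818

4.3818


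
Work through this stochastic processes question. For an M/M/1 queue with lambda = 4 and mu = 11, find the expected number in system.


rho = 4/11 = 0.3636
L = rho/(1-rho)
= 0.3636/0.6364
= 0.5714

0.5714


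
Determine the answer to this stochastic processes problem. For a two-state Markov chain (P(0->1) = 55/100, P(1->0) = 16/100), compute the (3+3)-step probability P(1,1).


P^6 = P^3 * P^3
Computing via matrix multiplication of the transition matrix.
Entry (1,1) of P^6 = 0.7748

0.7748


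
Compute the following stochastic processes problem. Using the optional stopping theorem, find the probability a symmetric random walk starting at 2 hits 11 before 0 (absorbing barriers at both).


By optional stopping theorem: E(M at tau) = M(0) = 2
P(hit 11)*11 + P(hit 0)*0 = 2
P(hit 11) = (2 - 0)/(11 - 0) = 2/11 = 0.1818

0.1818


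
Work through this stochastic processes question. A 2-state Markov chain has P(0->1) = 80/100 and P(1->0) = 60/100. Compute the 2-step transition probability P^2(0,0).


Computing P^2 by matrix multiplication.
P = [[0.2000, 0.8000], [0.6000, 0.4000]]
After raising P to the power 2:
P^2(0,0) = 0.5200

0.5200


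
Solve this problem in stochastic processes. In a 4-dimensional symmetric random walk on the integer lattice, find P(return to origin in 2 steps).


P(return in 2 steps) = P(reverse first step) = 1/(2d)
= 1/8
= 0.1250

0.1250


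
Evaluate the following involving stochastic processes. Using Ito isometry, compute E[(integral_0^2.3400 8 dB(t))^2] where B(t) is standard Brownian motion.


By Ito isometry: E[(int f dB)^2] = int f^2 dt
= 8^2 * 2.3400
= 64 * 2.3400 = 149.7600

149.7600


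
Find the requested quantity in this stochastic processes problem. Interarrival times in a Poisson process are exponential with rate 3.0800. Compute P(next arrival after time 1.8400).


P(X > t) = exp(-lambda * t)
= exp(-3.0800 * 1.8400)
= exp(-5.6672) = 0.0035

0.0035


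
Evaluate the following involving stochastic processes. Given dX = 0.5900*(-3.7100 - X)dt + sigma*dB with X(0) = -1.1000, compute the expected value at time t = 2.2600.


E[X(t)] = mu + (X(0) - mu)*exp(-theta*t)
= -3.7100 + (-1.1000 - -3.7100)*exp(-0.5900*2.2600)
= -3.7100 + 2.6100 * 0.2636
= -3.0221

-3.0221


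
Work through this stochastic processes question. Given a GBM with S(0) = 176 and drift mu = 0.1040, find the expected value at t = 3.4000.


E[S(t)] = S(0) * exp(mu * t)
= 176 * exp(0.1040 * 3.4000)
= 176 * 1.4242
= 250.6566

250.6566


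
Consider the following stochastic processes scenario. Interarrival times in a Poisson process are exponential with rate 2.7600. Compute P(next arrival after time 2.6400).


P(X > t) = exp(-lambda * t)
= exp(-2.7600 * 2.6400)
= exp(-7.2864) = 6.8479e-04

6.8479e-04


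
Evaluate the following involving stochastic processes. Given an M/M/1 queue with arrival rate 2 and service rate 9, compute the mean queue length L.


rho = 2/9 = 0.2222
L = rho/(1-rho)
= 0.2222/0.7778
= 0.2857

0.2857


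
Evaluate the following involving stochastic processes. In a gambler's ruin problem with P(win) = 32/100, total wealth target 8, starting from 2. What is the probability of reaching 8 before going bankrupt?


Gambler's ruin formula:
r = q/p = 0.6800/0.3200 = 2.1250
P(win) = (1 - r^i)/(1 - r^N)
= (1 - 2.1250^2)/(1 - 2.1250^8)
= 0.0085

0.0085


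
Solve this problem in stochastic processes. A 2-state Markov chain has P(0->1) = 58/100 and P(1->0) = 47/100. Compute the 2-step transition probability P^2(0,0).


Computing P^2 by matrix multiplication.
P = [[0.4200, 0.5800], [0.4700, 0.5300]]
After raising P to the power 2:
P^2(0,0) = 0.4490

0.4490


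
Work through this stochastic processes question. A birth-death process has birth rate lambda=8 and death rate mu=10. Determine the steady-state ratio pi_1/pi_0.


For birth-death process, pi_n/pi_0 = (lambda/mu)^n
= (8/10)^1
= 0.8000

0.8000


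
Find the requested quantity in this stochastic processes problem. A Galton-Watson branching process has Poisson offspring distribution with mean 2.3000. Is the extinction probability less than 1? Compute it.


Since mu = 2.3000 > 1, extinction prob q < 1.
Solve s = exp(mu*(s-1)) iteratively.
q = 0.1376

0.1376


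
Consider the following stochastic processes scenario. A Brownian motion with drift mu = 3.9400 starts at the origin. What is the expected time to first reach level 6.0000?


Expected first passage time = a/mu
= 6.0000/3.9400
= 1.5228

1.5228


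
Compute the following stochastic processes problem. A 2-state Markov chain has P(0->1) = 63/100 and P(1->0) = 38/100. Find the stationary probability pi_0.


Stationary distribution: pi_0 = p10/(p01+p10), pi_1 = p01/(p01+p10)
p01 = 0.6300, p10 = 0.3800
pi_0 = 0.3762

0.3762


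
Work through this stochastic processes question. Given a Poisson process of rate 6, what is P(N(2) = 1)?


P(N(t)=k) = (lambda*t)^k * exp(-lambda*t) / k!
lambda*t = 12
= 12^1 * exp(-12) / 1!
= 12 * 6.1442e-06 / 1
= 7.3731e-05

7.3731e-05


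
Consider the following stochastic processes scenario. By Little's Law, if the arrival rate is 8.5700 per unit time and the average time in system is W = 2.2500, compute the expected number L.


Little's Law: L = lambda * W
= 8.5700 * 2.2500
= 19.2825

19.2825


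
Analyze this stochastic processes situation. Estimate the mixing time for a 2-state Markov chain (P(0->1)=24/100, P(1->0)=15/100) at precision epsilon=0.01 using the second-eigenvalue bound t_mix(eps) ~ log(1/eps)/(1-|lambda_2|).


lambda_2 = |1 - p01 - p10| = |1 - 0.2400 - 0.1500| = 0.6100
t_mix ~ log(1/eps)/(1 - |lambda_2|)
= log(100)/(1 - 0.6100) = 4.6052/0.3900
= 11.8081

11.8081


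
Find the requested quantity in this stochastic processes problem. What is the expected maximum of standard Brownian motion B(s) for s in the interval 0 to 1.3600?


E(max B(s)) = sqrt(2t/pi)
= sqrt(2*1.3600/pi)
= sqrt(0.8658)
= 0.9305

0.9305


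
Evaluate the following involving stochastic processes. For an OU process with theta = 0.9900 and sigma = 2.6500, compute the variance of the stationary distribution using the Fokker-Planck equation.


Stationary variance = sigma^2 / (2*theta)
= 2.6500^2 / (2*0.9900)
= 7.0225 / 1.9800
= 3.5467

3.5467


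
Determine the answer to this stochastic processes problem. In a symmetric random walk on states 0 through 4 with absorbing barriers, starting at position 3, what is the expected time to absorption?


For symmetric RW on 0,...,N with absorbing barriers, E(i) = i*(N-i)
E(3) = 3 * 1 = 3

3


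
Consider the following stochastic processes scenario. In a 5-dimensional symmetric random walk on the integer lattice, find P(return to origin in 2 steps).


P(return in 2 steps) = P(reverse first step) = 1/(2d)
= 1/10
= 0.1000

0.1000


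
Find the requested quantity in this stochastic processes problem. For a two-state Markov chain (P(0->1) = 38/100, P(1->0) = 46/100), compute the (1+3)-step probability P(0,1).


P^4 = P^1 * P^3
Computing via matrix multiplication of the transition matrix.
Entry (0,1) of P^4 = 0.4521

0.4521


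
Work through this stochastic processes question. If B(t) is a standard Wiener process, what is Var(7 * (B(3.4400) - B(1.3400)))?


Var(alpha*(B(t)-B(s))) = alpha^2 * (t-s)
= 7^2 * (3.4400 - 1.3400)
= 49 * 2.1000
= 102.9000

102.9000


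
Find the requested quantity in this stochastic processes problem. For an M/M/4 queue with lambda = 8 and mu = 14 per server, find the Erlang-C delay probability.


a = lambda/mu = 0.5714
rho = a/c = 0.1429
Erlang-C formula applied:
C(c,a) = 0.0029

0.0029


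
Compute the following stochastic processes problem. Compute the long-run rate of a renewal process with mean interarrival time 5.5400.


Long-run renewal rate = 1/E(X)
= 1/5.5400
= 0.1805

0.1805


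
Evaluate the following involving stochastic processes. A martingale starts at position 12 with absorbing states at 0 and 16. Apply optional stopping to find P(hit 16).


By optional stopping theorem: E(M at tau) = M(0) = 12
P(hit 16)*16 + P(hit 0)*0 = 12
P(hit 16) = (12 - 0)/(16 - 0) = 3/4 = 0.7500

0.7500


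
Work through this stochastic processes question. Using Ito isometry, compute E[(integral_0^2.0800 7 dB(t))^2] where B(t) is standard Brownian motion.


By Ito isometry: E[(int f dB)^2] = int f^2 dt
= 7^2 * 2.0800
= 49 * 2.0800 = 101.9200

101.9200


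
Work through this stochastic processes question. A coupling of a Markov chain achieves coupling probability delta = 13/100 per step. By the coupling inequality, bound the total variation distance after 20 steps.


TV distance bound <= (1-delta)^n
= (1 - 0.1300)^20
= 0.8700^20
= 0.0617

0.0617


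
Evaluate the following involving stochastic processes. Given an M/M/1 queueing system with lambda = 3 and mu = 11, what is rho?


rho = lambda/mu
= 3/11
= 0.2727

0.2727


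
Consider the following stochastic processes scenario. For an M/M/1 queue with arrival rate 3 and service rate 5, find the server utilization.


rho = lambda/mu
= 3/5
= 0.6000

0.6000


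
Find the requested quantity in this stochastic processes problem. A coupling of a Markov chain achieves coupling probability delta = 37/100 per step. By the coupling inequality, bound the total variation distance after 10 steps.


TV distance bound <= (1-delta)^n
= (1 - 0.3700)^10
= 0.6300^10
= 0.0098

0.0098


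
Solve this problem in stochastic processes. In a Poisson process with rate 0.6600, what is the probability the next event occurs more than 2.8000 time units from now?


P(X > t) = exp(-lambda * t)
= exp(-0.6600 * 2.8000)
= exp(-1.8480) = 0.1576

0.1576


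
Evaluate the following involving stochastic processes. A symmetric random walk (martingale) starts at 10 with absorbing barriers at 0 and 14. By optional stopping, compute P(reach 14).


By optional stopping theorem: E(M at tau) = M(0) = 10
P(hit 14)*14 + P(hit 0)*0 = 10
P(hit 14) = (10 - 0)/(14 - 0) = 5/7 = 0.7143

0.7143


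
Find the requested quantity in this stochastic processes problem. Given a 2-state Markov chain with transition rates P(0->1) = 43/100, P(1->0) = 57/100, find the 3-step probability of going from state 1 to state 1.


Computing P^3 by matrix multiplication.
P = [[0.5700, 0.4300], [0.5700, 0.4300]]
After raising P to the power 3:
P^3(1,1) = 0.4300

0.4300


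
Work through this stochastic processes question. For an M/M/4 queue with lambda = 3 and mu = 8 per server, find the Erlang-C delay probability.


a = lambda/mu = 0.3750
rho = a/c = 0.0938
Erlang-C formula applied:
C(c,a) = 6.2488e-04

6.2488e-04


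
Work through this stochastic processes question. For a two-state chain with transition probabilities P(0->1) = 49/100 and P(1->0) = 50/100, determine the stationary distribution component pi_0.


Stationary distribution: pi_0 = p10/(p01+p10), pi_1 = p01/(p01+p10)
p01 = 0.4900, p10 = 0.5000
pi_0 = 0.5051

0.5051


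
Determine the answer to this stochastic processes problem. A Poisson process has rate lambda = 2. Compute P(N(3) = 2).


P(N(t)=k) = (lambda*t)^k * exp(-lambda*t) / k!
lambda*t = 6
= 6^2 * exp(-6) / 2!
= 36 * 0.0025 / 2
= 0.0446

0.0446


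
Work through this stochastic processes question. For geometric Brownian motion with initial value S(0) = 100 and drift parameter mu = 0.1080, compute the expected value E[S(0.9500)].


E[S(t)] = S(0) * exp(mu * t)
= 100 * exp(0.1080 * 0.9500)
= 100 * 1.1080
= 110.8048

110.8048


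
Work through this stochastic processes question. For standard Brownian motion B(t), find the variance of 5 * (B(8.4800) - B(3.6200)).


Var(alpha*(B(t)-B(s))) = alpha^2 * (t-s)
= 5^2 * (8.4800 - 3.6200)
= 25 * 4.8600
= 121.5000

121.5000


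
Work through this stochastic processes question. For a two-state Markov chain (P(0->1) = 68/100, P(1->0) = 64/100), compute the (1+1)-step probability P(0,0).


P^2 = P^1 * P^1
Computing via matrix multiplication of the transition matrix.
Entry (0,0) of P^2 = 0.5376

0.5376


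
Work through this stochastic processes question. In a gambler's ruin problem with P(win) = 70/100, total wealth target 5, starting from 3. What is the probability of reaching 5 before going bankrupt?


Gambler's ruin formula:
r = q/p = 0.3000/0.7000 = 0.4286
P(win) = (1 - r^i)/(1 - r^N)
= (1 - 0.4286^3)/(1 - 0.4286^5)
= 0.9348

0.9348


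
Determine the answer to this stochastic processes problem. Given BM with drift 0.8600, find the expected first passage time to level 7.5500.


Expected first passage time = a/mu
= 7.5500/0.8600
= 8.7791

8.7791


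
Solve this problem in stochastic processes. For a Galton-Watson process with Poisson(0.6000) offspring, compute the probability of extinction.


Since mu = 0.6000 <= 1, extinction probability = 1.

1.0000


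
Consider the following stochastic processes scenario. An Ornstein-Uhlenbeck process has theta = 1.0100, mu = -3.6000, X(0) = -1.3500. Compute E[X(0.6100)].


E[X(t)] = mu + (X(0) - mu)*exp(-theta*t)
= -3.6000 + (-1.3500 - -3.6000)*exp(-1.0100*0.6100)
= -3.6000 + 2.2500 * 0.5400
= -2.3849

-2.3849


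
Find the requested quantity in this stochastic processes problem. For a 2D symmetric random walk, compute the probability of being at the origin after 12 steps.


P = C(12,6)^2 / 4^12
= 924^2 / 16777216
= 853776 / 16777216
= 0.0509

0.0509


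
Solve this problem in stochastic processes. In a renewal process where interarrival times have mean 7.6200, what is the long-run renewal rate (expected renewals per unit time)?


Long-run renewal rate = 1/E(X)
= 1/7.6200
= 0.1312

0.1312


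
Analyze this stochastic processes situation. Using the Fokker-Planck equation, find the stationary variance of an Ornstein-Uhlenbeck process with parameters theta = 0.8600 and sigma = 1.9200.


Stationary variance = sigma^2 / (2*theta)
= 1.9200^2 / (2*0.8600)
= 3.6864 / 1.7200
= 2.1433

2.1433


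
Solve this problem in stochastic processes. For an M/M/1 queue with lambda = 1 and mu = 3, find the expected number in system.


rho = 1/3 = 0.3333
L = rho/(1-rho)
= 0.3333/0.6667
= 0.5000

0.5000


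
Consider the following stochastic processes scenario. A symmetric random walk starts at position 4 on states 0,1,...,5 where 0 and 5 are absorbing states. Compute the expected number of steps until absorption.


For symmetric RW on 0,...,N with absorbing barriers, E(i) = i*(N-i)
E(4) = 4 * 1 = 4

4


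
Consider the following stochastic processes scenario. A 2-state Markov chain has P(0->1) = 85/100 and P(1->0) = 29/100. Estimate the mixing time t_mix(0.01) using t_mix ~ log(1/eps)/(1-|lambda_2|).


lambda_2 = |1 - p01 - p10| = |1 - 0.8500 - 0.2900| = 0.1400
t_mix ~ log(1/eps)/(1 - |lambda_2|)
= log(100)/(1 - 0.1400) = 4.6052/0.8600
= 5.3548

5.3548


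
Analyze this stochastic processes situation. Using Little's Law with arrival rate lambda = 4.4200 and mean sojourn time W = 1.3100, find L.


Little's Law: L = lambda * W
= 4.4200 * 1.3100
= 5.7902

5.7902


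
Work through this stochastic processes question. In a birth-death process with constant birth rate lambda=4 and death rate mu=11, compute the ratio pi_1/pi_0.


For birth-death process, pi_n/pi_0 = (lambda/mu)^n
= (4/11)^1
= 0.3636

0.3636


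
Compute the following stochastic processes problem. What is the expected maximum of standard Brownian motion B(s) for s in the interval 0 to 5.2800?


E(max B(s)) = sqrt(2t/pi)
= sqrt(2*5.2800/pi)
= sqrt(3.3614)
= 1.8334

1.8334


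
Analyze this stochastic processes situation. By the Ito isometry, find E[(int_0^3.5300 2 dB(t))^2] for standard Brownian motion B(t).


By Ito isometry: E[(int f dB)^2] = int f^2 dt
= 2^2 * 3.5300
= 4 * 3.5300 = 14.1200

14.1200


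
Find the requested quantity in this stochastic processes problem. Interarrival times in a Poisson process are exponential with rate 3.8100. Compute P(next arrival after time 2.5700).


P(X > t) = exp(-lambda * t)
= exp(-3.8100 * 2.5700)
= exp(-9.7917) = 5.5914e-05

5.5914e-05


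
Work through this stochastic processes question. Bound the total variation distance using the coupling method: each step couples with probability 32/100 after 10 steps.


TV distance bound <= (1-delta)^n
= (1 - 0.3200)^10
= 0.6800^10
= 0.0211

0.0211


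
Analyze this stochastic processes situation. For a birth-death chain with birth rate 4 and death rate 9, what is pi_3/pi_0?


For birth-death process, pi_n/pi_0 = (lambda/mu)^n
= (4/9)^3
= 0.0878

0.0878


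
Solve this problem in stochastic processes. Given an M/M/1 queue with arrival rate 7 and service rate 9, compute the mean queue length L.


rho = 7/9 = 0.7778
L = rho/(1-rho)
= 0.7778/0.2222
= 3.5000

3.5000


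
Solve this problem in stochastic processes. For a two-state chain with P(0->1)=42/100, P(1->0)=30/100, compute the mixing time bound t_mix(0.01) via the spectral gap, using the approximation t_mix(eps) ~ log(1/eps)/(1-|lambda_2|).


lambda_2 = |1 - p01 - p10| = |1 - 0.4200 - 0.3000| = 0.2800
t_mix ~ log(1/eps)/(1 - |lambda_2|)
= log(100)/(1 - 0.2800) = 4.6052/0.7200
= 6.3961

6.3961


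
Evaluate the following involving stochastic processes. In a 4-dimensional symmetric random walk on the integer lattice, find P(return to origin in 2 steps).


P(return in 2 steps) = P(reverse first step) = 1/(2d)
= 1/8
= 0.1250

0.1250


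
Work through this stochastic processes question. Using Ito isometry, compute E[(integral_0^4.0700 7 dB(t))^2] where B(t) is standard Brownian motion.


By Ito isometry: E[(int f dB)^2] = int f^2 dt
= 7^2 * 4.0700
= 49 * 4.0700 = 199.4300

199.4300


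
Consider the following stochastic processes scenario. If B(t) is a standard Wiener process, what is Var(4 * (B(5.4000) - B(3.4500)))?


Var(alpha*(B(t)-B(s))) = alpha^2 * (t-s)
= 4^2 * (5.4000 - 3.4500)
= 16 * 1.9500
= 31.2000

31.2000


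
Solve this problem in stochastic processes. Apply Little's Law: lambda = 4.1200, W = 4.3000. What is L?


Little's Law: L = lambda * W
= 4.1200 * 4.3000
= 17.7160

17.7160


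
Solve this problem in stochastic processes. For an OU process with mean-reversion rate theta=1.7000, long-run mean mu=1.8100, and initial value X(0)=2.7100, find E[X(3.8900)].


E[X(t)] = mu + (X(0) - mu)*exp(-theta*t)
= 1.8100 + (2.7100 - 1.8100)*exp(-1.7000*3.8900)
= 1.8100 + 0.9000 * 0.0013
= 1.8112

1.8112


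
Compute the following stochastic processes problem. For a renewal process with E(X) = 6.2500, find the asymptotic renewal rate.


Long-run renewal rate = 1/E(X)
= 1/6.2500
= 0.1600

0.1600


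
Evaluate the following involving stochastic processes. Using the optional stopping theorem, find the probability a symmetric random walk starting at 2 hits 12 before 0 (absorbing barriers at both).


By optional stopping theorem: E(M at tau) = M(0) = 2
P(hit 12)*12 + P(hit 0)*0 = 2
P(hit 12) = (2 - 0)/(12 - 0) = 1/6 = 0.1667

0.1667


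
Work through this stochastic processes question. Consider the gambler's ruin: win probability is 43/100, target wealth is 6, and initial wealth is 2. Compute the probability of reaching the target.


Gambler's ruin formula:
r = q/p = 0.5700/0.4300 = 1.3256
P(win) = (1 - r^i)/(1 - r^N)
= (1 - 1.3256^2)/(1 - 1.3256^6)
= 0.1711

0.1711


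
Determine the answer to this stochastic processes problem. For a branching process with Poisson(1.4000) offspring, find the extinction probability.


Since mu = 1.4000 > 1, extinction prob q < 1.
Solve s = exp(mu*(s-1)) iteratively.
q = 0.4890

0.4890


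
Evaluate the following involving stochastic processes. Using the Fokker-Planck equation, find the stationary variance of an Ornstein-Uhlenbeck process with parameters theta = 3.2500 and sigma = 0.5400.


Stationary variance = sigma^2 / (2*theta)
= 0.5400^2 / (2*3.2500)
= 0.2916 / 6.5000
= 0.0449

0.0449


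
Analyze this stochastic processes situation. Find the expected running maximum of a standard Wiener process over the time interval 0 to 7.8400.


E(max B(s)) = sqrt(2t/pi)
= sqrt(2*7.8400/pi)
= sqrt(4.9911)
= 2.2341

2.2341


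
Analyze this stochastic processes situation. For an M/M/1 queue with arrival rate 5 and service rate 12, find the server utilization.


rho = lambda/mu
= 5/12
= 0.4167

0.4167


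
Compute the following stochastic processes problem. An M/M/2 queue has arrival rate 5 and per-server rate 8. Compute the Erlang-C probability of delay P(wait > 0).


a = lambda/mu = 0.6250
rho = a/c = 0.3125
Erlang-C formula applied:
C(c,a) = 0.1488

0.1488


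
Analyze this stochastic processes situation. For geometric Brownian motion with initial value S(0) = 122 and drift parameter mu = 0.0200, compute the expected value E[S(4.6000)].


E[S(t)] = S(0) * exp(mu * t)
= 122 * exp(0.0200 * 4.6000)
= 122 * 1.0964
= 133.7565

133.7565


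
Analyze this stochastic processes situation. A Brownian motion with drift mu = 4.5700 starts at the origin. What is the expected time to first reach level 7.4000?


Expected first passage time = a/mu
= 7.4000/4.5700
= 1.6193

1.6193


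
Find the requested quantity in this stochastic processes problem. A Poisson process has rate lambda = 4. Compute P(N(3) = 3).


P(N(t)=k) = (lambda*t)^k * exp(-lambda*t) / k!
lambda*t = 12
= 12^3 * exp(-12) / 3!
= 1728 * 6.1442e-06 / 6
= 0.0018

0.0018


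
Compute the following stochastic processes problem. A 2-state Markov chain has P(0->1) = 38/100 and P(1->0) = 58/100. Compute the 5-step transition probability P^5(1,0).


Computing P^5 by matrix multiplication.
P = [[0.6200, 0.3800], [0.5800, 0.4200]]
After raising P to the power 5:
P^5(1,0) = 0.6042

0.6042


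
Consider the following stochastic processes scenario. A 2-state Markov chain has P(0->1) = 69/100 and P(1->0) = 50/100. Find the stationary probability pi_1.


Stationary distribution: pi_0 = p10/(p01+p10), pi_1 = p01/(p01+p10)
p01 = 0.6900, p10 = 0.5000
pi_1 = 0.5798

0.5798


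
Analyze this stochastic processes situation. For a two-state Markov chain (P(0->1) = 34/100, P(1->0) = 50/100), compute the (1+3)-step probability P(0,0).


P^4 = P^1 * P^3
Computing via matrix multiplication of the transition matrix.
Entry (0,0) of P^4 = 0.5955

0.5955


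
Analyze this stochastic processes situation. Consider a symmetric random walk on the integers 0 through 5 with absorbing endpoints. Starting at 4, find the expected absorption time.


For symmetric RW on 0,...,N with absorbing barriers, E(i) = i*(N-i)
E(4) = 4 * 1 = 4

4


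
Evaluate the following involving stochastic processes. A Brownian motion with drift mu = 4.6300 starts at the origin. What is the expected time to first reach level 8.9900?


Expected first passage time = a/mu
= 8.9900/4.6300
= 1.9417

1.9417


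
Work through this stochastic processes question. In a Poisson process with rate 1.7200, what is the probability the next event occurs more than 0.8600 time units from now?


P(X > t) = exp(-lambda * t)
= exp(-1.7200 * 0.8600)
= exp(-1.4792) = 0.2278

0.2278


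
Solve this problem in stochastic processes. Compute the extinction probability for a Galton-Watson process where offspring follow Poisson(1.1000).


Since mu = 1.1000 > 1, extinction prob q < 1.
Solve s = exp(mu*(s-1)) iteratively.
q = 0.8239

0.8239


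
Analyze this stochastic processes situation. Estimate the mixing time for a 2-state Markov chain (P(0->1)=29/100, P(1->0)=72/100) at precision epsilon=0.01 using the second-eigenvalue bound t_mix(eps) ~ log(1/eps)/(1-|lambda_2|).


lambda_2 = |1 - p01 - p10| = |1 - 0.2900 - 0.7200| = 0.0100
t_mix ~ log(1/eps)/(1 - |lambda_2|)
= log(100)/(1 - 0.0100) = 4.6052/0.9900
= 4.6517

4.6517


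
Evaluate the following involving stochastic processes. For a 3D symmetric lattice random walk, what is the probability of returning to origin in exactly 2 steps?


P(return in 2 steps) = P(reverse first step) = 1/(2d)
= 1/6
= 0.1667

0.1667


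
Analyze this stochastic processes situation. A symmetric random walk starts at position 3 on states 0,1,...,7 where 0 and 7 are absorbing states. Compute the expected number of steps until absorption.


For symmetric RW on 0,...,N with absorbing barriers, E(i) = i*(N-i)
E(3) = 3 * 4 = 12

12


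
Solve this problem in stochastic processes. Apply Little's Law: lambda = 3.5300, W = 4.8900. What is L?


Little's Law: L = lambda * W
= 3.5300 * 4.8900
= 17.2617

17.2617
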